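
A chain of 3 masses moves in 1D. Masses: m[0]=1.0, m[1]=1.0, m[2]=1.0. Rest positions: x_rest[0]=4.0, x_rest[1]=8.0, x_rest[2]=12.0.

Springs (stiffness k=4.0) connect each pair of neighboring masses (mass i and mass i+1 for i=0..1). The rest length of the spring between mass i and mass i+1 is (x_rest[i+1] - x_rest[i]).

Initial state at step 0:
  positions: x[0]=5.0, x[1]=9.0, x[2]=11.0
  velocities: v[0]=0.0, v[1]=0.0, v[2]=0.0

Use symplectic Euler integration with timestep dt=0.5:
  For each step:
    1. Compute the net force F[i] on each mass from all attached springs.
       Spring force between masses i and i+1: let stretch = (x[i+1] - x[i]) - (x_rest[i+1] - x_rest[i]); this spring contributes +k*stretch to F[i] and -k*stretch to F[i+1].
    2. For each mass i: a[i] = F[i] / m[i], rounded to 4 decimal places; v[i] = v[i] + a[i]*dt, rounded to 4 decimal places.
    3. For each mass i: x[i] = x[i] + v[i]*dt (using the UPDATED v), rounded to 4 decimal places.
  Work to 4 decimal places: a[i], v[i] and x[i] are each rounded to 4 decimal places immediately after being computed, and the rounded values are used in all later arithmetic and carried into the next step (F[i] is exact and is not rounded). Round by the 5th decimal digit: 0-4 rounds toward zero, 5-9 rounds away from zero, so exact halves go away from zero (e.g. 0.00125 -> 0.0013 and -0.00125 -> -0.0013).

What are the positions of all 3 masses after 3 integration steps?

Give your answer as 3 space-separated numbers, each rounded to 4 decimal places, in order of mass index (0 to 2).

Answer: 3.0000 9.0000 13.0000

Derivation:
Step 0: x=[5.0000 9.0000 11.0000] v=[0.0000 0.0000 0.0000]
Step 1: x=[5.0000 7.0000 13.0000] v=[0.0000 -4.0000 4.0000]
Step 2: x=[3.0000 9.0000 13.0000] v=[-4.0000 4.0000 0.0000]
Step 3: x=[3.0000 9.0000 13.0000] v=[0.0000 0.0000 0.0000]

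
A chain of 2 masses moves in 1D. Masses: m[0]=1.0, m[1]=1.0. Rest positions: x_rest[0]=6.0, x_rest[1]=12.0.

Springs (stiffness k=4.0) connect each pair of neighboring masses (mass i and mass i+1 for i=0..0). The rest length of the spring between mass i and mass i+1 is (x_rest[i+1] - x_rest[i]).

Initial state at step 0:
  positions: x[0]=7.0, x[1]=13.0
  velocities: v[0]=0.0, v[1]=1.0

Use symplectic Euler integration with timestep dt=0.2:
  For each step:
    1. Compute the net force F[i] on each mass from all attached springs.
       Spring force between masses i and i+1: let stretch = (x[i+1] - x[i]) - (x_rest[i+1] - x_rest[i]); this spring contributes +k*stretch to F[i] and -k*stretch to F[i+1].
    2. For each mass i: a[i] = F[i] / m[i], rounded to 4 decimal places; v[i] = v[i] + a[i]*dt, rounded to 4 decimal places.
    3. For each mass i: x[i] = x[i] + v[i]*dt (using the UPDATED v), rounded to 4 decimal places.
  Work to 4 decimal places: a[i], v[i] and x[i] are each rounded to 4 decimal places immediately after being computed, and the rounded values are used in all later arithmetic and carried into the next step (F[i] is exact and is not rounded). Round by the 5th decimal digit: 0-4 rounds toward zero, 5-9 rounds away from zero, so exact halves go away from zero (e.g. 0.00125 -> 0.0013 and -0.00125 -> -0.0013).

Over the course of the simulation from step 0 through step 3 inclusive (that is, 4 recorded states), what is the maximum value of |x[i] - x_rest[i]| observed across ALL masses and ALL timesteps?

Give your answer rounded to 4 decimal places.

Step 0: x=[7.0000 13.0000] v=[0.0000 1.0000]
Step 1: x=[7.0000 13.2000] v=[0.0000 1.0000]
Step 2: x=[7.0320 13.3680] v=[0.1600 0.8400]
Step 3: x=[7.1178 13.4822] v=[0.4288 0.5712]
Max displacement = 1.4822

Answer: 1.4822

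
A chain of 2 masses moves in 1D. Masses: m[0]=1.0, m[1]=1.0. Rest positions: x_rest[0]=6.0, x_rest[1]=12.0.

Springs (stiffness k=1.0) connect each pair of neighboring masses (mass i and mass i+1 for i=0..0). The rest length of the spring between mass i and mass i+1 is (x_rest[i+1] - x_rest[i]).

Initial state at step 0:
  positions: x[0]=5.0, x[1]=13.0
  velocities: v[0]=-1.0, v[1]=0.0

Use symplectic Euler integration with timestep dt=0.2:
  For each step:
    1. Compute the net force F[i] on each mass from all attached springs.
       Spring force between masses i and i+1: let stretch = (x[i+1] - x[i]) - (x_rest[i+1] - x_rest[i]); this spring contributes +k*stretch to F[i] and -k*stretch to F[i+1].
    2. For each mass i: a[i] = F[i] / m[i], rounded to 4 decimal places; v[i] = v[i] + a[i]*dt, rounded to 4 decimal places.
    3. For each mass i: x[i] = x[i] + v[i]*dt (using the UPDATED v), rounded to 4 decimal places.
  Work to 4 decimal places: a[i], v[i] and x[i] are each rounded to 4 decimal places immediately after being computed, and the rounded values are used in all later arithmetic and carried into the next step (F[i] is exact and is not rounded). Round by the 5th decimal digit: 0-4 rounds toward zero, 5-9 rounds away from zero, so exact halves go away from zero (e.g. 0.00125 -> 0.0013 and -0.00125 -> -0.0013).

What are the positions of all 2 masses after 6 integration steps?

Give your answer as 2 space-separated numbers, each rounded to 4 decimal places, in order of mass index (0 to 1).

Answer: 5.3192 11.4808

Derivation:
Step 0: x=[5.0000 13.0000] v=[-1.0000 0.0000]
Step 1: x=[4.8800 12.9200] v=[-0.6000 -0.4000]
Step 2: x=[4.8416 12.7584] v=[-0.1920 -0.8080]
Step 3: x=[4.8799 12.5201] v=[0.1914 -1.1914]
Step 4: x=[4.9838 12.2162] v=[0.5194 -1.5194]
Step 5: x=[5.1370 11.8630] v=[0.7659 -1.7659]
Step 6: x=[5.3192 11.4808] v=[0.9111 -1.9111]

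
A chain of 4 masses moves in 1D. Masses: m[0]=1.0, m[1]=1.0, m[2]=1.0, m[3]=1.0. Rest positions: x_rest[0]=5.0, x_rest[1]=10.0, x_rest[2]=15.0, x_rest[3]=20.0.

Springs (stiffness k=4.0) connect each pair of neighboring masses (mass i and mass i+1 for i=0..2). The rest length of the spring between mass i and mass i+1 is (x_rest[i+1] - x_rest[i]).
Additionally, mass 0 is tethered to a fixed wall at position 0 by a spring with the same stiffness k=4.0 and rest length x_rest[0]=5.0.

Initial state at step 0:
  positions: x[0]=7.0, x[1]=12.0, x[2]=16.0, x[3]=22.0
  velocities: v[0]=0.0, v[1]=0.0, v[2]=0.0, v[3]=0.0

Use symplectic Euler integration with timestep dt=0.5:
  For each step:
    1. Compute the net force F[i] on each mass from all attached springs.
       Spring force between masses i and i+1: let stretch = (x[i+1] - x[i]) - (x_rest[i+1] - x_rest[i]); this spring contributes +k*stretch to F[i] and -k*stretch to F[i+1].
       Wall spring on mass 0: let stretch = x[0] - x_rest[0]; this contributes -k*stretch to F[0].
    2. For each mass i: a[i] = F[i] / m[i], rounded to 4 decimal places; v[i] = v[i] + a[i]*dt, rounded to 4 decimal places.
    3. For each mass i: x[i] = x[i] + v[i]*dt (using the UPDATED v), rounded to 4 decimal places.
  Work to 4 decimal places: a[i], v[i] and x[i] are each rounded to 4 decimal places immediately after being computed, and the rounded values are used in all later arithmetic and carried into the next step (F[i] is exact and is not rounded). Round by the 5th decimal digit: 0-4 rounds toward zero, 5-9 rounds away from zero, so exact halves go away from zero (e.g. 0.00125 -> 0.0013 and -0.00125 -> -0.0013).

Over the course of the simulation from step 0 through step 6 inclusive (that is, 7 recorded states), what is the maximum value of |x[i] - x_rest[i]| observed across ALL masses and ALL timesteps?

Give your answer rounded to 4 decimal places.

Step 0: x=[7.0000 12.0000 16.0000 22.0000] v=[0.0000 0.0000 0.0000 0.0000]
Step 1: x=[5.0000 11.0000 18.0000 21.0000] v=[-4.0000 -2.0000 4.0000 -2.0000]
Step 2: x=[4.0000 11.0000 16.0000 22.0000] v=[-2.0000 0.0000 -4.0000 2.0000]
Step 3: x=[6.0000 9.0000 15.0000 22.0000] v=[4.0000 -4.0000 -2.0000 0.0000]
Step 4: x=[5.0000 10.0000 15.0000 20.0000] v=[-2.0000 2.0000 0.0000 -4.0000]
Step 5: x=[4.0000 11.0000 15.0000 18.0000] v=[-2.0000 2.0000 0.0000 -4.0000]
Step 6: x=[6.0000 9.0000 14.0000 18.0000] v=[4.0000 -4.0000 -2.0000 0.0000]
Max displacement = 3.0000

Answer: 3.0000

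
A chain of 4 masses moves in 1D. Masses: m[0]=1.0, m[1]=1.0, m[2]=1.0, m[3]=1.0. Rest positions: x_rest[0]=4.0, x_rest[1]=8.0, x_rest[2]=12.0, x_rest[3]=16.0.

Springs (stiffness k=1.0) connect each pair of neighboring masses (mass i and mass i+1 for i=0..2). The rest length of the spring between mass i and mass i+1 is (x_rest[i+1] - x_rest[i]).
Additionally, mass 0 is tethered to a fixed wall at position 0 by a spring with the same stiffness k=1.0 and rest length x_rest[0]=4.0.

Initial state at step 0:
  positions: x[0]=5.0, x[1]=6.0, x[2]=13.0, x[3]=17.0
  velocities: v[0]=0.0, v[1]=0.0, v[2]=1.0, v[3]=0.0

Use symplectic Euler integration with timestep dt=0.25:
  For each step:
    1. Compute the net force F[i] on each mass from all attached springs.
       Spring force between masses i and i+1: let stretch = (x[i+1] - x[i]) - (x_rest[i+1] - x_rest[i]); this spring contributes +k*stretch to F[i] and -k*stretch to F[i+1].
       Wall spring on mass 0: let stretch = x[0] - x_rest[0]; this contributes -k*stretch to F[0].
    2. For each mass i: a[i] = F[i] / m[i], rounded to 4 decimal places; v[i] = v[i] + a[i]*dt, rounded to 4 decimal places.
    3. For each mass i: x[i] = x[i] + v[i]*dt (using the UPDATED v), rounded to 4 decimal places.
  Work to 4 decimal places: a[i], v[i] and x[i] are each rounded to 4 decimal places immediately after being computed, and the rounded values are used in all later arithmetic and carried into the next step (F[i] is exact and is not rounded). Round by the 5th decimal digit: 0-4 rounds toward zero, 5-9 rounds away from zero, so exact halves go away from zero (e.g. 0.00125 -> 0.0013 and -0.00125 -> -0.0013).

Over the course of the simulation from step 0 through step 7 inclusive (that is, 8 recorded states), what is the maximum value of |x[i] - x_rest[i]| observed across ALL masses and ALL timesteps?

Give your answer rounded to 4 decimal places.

Answer: 2.4015

Derivation:
Step 0: x=[5.0000 6.0000 13.0000 17.0000] v=[0.0000 0.0000 1.0000 0.0000]
Step 1: x=[4.7500 6.3750 13.0625 17.0000] v=[-1.0000 1.5000 0.2500 0.0000]
Step 2: x=[4.3047 7.0664 12.9531 17.0039] v=[-1.7813 2.7656 -0.4375 0.0156]
Step 3: x=[3.7629 7.9531 12.7290 17.0046] v=[-2.1671 3.5469 -0.8965 0.0029]
Step 4: x=[3.2478 8.8764 12.4736 16.9881] v=[-2.0603 3.6933 -1.0216 -0.0660]
Step 5: x=[2.8815 9.6728 12.2755 16.9395] v=[-1.4651 3.1855 -0.7923 -0.1946]
Step 6: x=[2.7596 10.2074 12.2063 16.8494] v=[-0.4877 2.1384 -0.2770 -0.3606]
Step 7: x=[2.9307 10.4015 12.3023 16.7191] v=[0.6844 0.7762 0.3841 -0.5214]
Max displacement = 2.4015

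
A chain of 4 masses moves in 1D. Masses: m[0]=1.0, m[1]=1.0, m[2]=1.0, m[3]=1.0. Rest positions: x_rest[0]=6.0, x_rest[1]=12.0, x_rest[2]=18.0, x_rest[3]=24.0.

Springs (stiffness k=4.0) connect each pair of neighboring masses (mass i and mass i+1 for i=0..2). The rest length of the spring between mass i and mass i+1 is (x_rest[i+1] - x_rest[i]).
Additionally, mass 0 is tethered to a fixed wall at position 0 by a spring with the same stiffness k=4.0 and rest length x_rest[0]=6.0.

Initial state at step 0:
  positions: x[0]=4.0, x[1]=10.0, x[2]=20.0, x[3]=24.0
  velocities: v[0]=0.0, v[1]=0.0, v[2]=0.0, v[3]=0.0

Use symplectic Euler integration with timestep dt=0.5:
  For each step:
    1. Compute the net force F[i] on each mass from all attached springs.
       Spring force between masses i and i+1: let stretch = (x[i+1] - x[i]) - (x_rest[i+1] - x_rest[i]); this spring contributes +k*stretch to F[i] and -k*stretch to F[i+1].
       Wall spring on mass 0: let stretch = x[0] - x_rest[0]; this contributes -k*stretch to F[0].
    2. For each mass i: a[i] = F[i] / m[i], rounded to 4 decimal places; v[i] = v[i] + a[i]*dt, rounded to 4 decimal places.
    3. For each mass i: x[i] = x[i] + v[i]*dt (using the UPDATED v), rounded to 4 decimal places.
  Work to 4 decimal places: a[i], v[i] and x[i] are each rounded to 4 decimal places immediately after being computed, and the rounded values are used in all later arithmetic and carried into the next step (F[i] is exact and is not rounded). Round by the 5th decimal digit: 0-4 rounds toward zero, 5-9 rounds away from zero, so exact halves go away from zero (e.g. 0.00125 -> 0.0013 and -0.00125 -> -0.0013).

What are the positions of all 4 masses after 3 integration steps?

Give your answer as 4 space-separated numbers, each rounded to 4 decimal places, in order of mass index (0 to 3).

Step 0: x=[4.0000 10.0000 20.0000 24.0000] v=[0.0000 0.0000 0.0000 0.0000]
Step 1: x=[6.0000 14.0000 14.0000 26.0000] v=[4.0000 8.0000 -12.0000 4.0000]
Step 2: x=[10.0000 10.0000 20.0000 22.0000] v=[8.0000 -8.0000 12.0000 -8.0000]
Step 3: x=[4.0000 16.0000 18.0000 22.0000] v=[-12.0000 12.0000 -4.0000 0.0000]

Answer: 4.0000 16.0000 18.0000 22.0000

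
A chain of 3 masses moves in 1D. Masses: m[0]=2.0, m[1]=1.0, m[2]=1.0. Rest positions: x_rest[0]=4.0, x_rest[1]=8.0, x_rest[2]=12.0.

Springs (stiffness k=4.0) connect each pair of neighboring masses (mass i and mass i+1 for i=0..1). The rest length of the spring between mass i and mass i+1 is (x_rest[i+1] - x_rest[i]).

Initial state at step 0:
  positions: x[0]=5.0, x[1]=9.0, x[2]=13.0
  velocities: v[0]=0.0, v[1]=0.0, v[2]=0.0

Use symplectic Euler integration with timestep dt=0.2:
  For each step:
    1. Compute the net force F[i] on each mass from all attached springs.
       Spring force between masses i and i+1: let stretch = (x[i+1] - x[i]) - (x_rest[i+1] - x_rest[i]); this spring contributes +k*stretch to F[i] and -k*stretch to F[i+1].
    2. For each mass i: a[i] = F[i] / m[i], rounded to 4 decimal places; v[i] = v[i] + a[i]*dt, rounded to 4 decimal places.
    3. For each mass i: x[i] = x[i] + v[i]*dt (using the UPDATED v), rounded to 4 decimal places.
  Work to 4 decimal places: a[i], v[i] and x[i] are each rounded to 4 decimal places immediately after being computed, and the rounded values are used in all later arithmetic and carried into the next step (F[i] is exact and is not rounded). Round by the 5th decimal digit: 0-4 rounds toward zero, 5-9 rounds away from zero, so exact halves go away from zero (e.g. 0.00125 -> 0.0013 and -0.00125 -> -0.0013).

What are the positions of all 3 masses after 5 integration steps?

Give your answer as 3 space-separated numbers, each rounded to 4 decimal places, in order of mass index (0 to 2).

Step 0: x=[5.0000 9.0000 13.0000] v=[0.0000 0.0000 0.0000]
Step 1: x=[5.0000 9.0000 13.0000] v=[0.0000 0.0000 0.0000]
Step 2: x=[5.0000 9.0000 13.0000] v=[0.0000 0.0000 0.0000]
Step 3: x=[5.0000 9.0000 13.0000] v=[0.0000 0.0000 0.0000]
Step 4: x=[5.0000 9.0000 13.0000] v=[0.0000 0.0000 0.0000]
Step 5: x=[5.0000 9.0000 13.0000] v=[0.0000 0.0000 0.0000]

Answer: 5.0000 9.0000 13.0000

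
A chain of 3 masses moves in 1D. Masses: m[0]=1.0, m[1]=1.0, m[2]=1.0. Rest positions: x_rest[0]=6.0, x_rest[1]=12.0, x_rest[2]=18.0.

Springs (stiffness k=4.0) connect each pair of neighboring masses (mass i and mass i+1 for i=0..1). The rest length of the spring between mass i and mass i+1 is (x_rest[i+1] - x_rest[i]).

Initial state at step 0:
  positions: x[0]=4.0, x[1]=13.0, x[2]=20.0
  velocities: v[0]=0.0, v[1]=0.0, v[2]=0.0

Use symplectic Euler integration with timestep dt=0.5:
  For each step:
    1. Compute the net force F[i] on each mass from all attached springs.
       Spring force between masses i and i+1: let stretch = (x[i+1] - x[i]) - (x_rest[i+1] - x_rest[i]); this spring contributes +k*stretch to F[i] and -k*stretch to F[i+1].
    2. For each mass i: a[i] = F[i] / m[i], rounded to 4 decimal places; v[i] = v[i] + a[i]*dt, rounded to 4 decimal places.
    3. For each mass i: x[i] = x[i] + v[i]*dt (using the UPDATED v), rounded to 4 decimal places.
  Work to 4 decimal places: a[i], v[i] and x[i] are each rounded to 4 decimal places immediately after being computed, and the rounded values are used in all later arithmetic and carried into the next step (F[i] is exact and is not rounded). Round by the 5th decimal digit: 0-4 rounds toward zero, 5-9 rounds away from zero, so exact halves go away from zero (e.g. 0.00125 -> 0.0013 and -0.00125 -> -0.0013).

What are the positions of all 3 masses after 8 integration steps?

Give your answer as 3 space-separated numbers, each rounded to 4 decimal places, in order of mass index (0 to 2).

Step 0: x=[4.0000 13.0000 20.0000] v=[0.0000 0.0000 0.0000]
Step 1: x=[7.0000 11.0000 19.0000] v=[6.0000 -4.0000 -2.0000]
Step 2: x=[8.0000 13.0000 16.0000] v=[2.0000 4.0000 -6.0000]
Step 3: x=[8.0000 13.0000 16.0000] v=[0.0000 0.0000 0.0000]
Step 4: x=[7.0000 11.0000 19.0000] v=[-2.0000 -4.0000 6.0000]
Step 5: x=[4.0000 13.0000 20.0000] v=[-6.0000 4.0000 2.0000]
Step 6: x=[4.0000 13.0000 20.0000] v=[0.0000 0.0000 0.0000]
Step 7: x=[7.0000 11.0000 19.0000] v=[6.0000 -4.0000 -2.0000]
Step 8: x=[8.0000 13.0000 16.0000] v=[2.0000 4.0000 -6.0000]

Answer: 8.0000 13.0000 16.0000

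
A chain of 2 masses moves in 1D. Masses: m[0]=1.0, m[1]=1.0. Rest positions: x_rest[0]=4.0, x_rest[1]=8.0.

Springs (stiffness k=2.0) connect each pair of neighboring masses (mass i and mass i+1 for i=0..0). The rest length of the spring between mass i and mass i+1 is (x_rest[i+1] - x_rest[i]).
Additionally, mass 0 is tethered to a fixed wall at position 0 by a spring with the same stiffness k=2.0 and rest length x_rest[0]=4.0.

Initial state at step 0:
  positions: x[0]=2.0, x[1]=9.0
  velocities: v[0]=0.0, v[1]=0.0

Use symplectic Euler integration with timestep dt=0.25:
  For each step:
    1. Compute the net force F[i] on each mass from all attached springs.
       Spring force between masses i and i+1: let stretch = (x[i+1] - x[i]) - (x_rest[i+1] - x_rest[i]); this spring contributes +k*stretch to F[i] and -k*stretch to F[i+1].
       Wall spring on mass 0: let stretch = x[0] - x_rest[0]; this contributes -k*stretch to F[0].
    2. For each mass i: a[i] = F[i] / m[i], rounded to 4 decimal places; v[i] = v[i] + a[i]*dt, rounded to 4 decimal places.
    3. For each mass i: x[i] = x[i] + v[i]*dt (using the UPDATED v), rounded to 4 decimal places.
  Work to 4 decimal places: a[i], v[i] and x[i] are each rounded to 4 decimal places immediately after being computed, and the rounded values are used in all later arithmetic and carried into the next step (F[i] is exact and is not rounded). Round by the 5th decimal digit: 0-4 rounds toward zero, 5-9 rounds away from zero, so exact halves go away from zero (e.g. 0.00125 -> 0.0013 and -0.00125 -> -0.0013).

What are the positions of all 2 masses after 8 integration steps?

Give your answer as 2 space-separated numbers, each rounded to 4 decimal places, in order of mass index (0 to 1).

Step 0: x=[2.0000 9.0000] v=[0.0000 0.0000]
Step 1: x=[2.6250 8.6250] v=[2.5000 -1.5000]
Step 2: x=[3.6719 8.0000] v=[4.1875 -2.5000]
Step 3: x=[4.8008 7.3340] v=[4.5156 -2.6641]
Step 4: x=[5.6463 6.8513] v=[3.3818 -1.9307]
Step 5: x=[5.9366 6.7180] v=[1.1612 -0.5332]
Step 6: x=[5.5825 6.9870] v=[-1.4164 1.0761]
Step 7: x=[4.7062 7.5805] v=[-3.5054 2.3739]
Step 8: x=[3.6009 8.3147] v=[-4.4214 2.9368]

Answer: 3.6009 8.3147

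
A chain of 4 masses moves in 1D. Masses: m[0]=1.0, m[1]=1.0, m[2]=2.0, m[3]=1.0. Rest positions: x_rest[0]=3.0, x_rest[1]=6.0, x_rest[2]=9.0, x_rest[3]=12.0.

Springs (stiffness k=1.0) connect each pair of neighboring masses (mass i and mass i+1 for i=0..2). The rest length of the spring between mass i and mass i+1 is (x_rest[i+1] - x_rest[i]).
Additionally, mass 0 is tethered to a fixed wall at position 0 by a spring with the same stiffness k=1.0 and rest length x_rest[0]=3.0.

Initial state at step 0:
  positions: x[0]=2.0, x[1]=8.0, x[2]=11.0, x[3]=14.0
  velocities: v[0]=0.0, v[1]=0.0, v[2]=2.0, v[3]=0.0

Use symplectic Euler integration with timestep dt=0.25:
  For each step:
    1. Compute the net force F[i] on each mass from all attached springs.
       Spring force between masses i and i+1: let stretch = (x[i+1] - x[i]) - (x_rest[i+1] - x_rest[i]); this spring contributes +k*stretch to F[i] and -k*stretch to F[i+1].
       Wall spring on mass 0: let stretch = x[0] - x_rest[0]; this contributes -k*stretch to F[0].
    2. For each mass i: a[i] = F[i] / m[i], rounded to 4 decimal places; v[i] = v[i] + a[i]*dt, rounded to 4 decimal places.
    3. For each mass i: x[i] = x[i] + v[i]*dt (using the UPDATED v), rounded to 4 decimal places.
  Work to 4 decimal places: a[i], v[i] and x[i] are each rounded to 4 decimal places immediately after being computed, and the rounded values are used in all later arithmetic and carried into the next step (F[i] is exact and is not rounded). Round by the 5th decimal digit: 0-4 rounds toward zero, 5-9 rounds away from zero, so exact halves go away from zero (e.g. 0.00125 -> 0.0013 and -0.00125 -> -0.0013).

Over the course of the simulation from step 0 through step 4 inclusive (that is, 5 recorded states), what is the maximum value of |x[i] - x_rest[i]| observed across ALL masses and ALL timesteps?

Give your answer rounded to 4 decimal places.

Answer: 3.6333

Derivation:
Step 0: x=[2.0000 8.0000 11.0000 14.0000] v=[0.0000 0.0000 2.0000 0.0000]
Step 1: x=[2.2500 7.8125 11.5000 14.0000] v=[1.0000 -0.7500 2.0000 0.0000]
Step 2: x=[2.7070 7.5078 11.9629 14.0313] v=[1.8281 -1.2188 1.8516 0.1250]
Step 3: x=[3.2949 7.1815 12.3512 14.1208] v=[2.3516 -1.3052 1.5533 0.3579]
Step 4: x=[3.9198 6.9354 12.6333 14.2872] v=[2.4995 -0.9844 1.1283 0.6655]
Max displacement = 3.6333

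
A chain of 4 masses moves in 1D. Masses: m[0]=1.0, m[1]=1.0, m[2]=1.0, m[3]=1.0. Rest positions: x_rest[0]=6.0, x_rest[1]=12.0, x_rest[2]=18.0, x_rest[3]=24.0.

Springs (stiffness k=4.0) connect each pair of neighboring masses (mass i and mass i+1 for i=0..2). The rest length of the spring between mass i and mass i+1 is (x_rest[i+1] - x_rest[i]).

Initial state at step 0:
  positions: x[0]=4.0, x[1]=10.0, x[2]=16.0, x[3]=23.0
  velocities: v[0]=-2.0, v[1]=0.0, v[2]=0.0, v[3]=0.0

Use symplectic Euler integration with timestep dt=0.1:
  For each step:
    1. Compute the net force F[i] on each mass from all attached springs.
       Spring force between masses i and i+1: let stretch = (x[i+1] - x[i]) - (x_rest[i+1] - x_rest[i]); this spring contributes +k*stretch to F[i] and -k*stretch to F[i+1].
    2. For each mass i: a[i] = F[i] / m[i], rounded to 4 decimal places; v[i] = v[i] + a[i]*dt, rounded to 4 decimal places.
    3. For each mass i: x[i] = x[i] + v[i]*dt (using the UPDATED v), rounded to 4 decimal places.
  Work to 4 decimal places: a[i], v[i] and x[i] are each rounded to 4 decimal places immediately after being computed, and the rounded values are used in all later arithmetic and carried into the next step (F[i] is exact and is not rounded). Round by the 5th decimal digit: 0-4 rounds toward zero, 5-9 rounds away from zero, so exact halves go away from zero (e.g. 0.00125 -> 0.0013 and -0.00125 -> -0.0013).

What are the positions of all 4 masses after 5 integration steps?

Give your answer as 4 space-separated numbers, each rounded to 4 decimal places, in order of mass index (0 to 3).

Step 0: x=[4.0000 10.0000 16.0000 23.0000] v=[-2.0000 0.0000 0.0000 0.0000]
Step 1: x=[3.8000 10.0000 16.0400 22.9600] v=[-2.0000 0.0000 0.4000 -0.4000]
Step 2: x=[3.6080 9.9936 16.1152 22.8832] v=[-1.9200 -0.0640 0.7520 -0.7680]
Step 3: x=[3.4314 9.9766 16.2163 22.7757] v=[-1.7658 -0.1696 1.0106 -1.0752]
Step 4: x=[3.2766 9.9474 16.3302 22.6458] v=[-1.5477 -0.2918 1.1385 -1.2990]
Step 5: x=[3.1487 9.9067 16.4414 22.5033] v=[-1.2794 -0.4070 1.1116 -1.4252]

Answer: 3.1487 9.9067 16.4414 22.5033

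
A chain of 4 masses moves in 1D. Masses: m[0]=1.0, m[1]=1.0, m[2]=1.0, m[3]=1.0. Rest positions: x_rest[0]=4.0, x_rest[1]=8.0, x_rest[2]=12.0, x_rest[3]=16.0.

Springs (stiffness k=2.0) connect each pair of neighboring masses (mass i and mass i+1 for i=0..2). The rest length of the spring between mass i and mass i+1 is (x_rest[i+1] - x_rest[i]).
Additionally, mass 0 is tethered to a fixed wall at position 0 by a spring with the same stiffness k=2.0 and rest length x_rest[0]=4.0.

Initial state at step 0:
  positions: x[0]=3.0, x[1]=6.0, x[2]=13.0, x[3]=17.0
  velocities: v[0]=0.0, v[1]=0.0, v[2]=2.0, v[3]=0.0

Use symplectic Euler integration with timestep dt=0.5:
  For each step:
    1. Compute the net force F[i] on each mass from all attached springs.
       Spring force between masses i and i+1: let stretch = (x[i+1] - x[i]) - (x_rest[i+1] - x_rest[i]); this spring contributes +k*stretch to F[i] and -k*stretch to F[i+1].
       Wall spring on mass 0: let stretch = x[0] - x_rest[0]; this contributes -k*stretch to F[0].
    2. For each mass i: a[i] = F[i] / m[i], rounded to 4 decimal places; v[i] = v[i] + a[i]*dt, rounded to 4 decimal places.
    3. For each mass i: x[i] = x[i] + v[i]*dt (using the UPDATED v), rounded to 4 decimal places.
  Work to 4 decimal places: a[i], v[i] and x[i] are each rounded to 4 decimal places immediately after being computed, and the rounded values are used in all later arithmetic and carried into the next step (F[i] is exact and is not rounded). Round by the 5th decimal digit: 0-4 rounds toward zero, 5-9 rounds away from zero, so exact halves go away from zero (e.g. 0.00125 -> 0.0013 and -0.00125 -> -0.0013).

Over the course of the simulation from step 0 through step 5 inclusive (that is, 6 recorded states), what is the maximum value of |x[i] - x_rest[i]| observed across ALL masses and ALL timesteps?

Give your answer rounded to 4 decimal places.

Answer: 2.7500

Derivation:
Step 0: x=[3.0000 6.0000 13.0000 17.0000] v=[0.0000 0.0000 2.0000 0.0000]
Step 1: x=[3.0000 8.0000 12.5000 17.0000] v=[0.0000 4.0000 -1.0000 0.0000]
Step 2: x=[4.0000 9.7500 12.0000 16.7500] v=[2.0000 3.5000 -1.0000 -0.5000]
Step 3: x=[5.8750 9.7500 12.7500 16.1250] v=[3.7500 0.0000 1.5000 -1.2500]
Step 4: x=[6.7500 9.3125 13.6875 15.8125] v=[1.7500 -0.8750 1.8750 -0.6250]
Step 5: x=[5.5313 9.7813 13.5000 16.4375] v=[-2.4375 0.9375 -0.3750 1.2500]
Max displacement = 2.7500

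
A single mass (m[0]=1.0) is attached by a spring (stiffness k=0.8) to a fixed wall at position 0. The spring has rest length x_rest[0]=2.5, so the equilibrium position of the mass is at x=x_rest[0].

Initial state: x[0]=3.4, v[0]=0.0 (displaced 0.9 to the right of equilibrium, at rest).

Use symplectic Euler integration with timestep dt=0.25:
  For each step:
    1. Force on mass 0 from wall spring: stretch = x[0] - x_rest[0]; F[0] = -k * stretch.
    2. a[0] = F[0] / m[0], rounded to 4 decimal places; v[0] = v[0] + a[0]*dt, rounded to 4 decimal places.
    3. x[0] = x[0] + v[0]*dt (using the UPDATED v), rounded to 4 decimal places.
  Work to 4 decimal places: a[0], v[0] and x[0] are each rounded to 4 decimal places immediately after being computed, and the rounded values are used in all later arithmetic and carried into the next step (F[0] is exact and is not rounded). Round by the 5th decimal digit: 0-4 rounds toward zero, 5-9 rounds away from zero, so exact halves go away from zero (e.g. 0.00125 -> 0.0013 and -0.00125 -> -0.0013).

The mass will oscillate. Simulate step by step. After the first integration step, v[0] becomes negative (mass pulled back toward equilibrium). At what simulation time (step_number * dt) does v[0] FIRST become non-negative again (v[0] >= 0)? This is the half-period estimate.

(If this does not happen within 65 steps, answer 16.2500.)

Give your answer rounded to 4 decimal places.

Answer: 3.7500

Derivation:
Step 0: x=[3.4000] v=[0.0000]
Step 1: x=[3.3550] v=[-0.1800]
Step 2: x=[3.2673] v=[-0.3510]
Step 3: x=[3.1412] v=[-0.5045]
Step 4: x=[2.9830] v=[-0.6328]
Step 5: x=[2.8007] v=[-0.7294]
Step 6: x=[2.6033] v=[-0.7896]
Step 7: x=[2.4007] v=[-0.8103]
Step 8: x=[2.2031] v=[-0.7905]
Step 9: x=[2.0203] v=[-0.7311]
Step 10: x=[1.8615] v=[-0.6352]
Step 11: x=[1.7346] v=[-0.5075]
Step 12: x=[1.6460] v=[-0.3544]
Step 13: x=[1.6001] v=[-0.1836]
Step 14: x=[1.5992] v=[-0.0036]
Step 15: x=[1.6434] v=[0.1766]
First v>=0 after going negative at step 15, time=3.7500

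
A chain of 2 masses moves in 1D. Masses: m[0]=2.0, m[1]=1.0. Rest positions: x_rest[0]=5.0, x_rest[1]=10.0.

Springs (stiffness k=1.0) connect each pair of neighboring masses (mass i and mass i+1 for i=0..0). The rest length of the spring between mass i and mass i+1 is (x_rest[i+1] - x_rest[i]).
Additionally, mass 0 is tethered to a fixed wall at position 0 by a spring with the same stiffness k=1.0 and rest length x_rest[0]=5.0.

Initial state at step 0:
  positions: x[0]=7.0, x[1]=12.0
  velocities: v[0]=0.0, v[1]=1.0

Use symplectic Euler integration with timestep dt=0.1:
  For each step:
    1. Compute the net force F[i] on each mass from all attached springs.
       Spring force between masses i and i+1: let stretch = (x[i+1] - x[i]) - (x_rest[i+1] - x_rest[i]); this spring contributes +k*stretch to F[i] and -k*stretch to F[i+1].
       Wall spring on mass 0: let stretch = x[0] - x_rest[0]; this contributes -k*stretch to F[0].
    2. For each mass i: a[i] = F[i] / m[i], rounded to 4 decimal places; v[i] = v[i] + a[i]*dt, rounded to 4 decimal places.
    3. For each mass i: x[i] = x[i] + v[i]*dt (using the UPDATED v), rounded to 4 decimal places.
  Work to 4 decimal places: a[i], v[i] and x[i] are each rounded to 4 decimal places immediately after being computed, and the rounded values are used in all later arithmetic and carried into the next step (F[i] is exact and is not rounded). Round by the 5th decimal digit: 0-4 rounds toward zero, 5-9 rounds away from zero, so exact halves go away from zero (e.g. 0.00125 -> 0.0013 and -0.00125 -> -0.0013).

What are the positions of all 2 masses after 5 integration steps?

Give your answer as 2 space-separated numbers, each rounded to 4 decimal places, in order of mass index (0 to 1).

Answer: 6.8632 12.4769

Derivation:
Step 0: x=[7.0000 12.0000] v=[0.0000 1.0000]
Step 1: x=[6.9900 12.1000] v=[-0.1000 1.0000]
Step 2: x=[6.9706 12.1989] v=[-0.1940 0.9890]
Step 3: x=[6.9425 12.2955] v=[-0.2811 0.9662]
Step 4: x=[6.9064 12.3886] v=[-0.3606 0.9309]
Step 5: x=[6.8632 12.4769] v=[-0.4318 0.8827]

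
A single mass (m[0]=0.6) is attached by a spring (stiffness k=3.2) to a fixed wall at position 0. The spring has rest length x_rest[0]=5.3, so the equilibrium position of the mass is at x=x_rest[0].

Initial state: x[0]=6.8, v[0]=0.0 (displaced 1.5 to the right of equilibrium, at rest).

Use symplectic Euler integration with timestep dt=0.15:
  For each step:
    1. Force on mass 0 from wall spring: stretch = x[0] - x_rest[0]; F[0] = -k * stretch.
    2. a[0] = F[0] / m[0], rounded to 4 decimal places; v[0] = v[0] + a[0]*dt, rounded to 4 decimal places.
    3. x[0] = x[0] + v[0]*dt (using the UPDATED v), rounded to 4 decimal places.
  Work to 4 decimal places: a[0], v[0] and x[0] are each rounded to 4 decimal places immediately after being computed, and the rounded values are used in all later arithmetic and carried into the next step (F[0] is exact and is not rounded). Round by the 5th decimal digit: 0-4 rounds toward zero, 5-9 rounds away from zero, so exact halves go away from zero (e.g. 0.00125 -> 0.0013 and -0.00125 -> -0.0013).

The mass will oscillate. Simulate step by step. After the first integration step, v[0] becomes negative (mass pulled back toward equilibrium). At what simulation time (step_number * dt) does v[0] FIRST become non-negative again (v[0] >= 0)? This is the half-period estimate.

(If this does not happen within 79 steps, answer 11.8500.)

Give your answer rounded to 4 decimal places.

Step 0: x=[6.8000] v=[0.0000]
Step 1: x=[6.6200] v=[-1.2000]
Step 2: x=[6.2816] v=[-2.2560]
Step 3: x=[5.8254] v=[-3.0413]
Step 4: x=[5.3062] v=[-3.4616]
Step 5: x=[4.7862] v=[-3.4666]
Step 6: x=[4.3279] v=[-3.0556]
Step 7: x=[3.9862] v=[-2.2779]
Step 8: x=[3.8022] v=[-1.2269]
Step 9: x=[3.7979] v=[-0.0287]
Step 10: x=[3.9739] v=[1.1730]
First v>=0 after going negative at step 10, time=1.5000

Answer: 1.5000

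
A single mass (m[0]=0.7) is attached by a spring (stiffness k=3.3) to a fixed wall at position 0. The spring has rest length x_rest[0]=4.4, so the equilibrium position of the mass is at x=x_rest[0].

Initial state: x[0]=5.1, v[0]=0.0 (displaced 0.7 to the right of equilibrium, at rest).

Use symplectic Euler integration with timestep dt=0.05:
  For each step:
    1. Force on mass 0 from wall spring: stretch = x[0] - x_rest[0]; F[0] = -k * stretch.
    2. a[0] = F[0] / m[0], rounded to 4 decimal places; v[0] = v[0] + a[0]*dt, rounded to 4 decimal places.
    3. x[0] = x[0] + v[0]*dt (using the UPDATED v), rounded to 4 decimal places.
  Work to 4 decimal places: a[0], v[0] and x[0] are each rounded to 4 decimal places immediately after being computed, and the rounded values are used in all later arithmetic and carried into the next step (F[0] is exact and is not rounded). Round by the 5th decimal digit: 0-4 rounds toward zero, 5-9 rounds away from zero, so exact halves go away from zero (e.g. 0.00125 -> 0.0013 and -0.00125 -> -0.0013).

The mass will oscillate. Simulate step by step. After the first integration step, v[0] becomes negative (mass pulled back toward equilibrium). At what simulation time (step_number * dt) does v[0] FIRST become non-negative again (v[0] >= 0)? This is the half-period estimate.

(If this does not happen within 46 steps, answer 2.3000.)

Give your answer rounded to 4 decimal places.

Step 0: x=[5.1000] v=[0.0000]
Step 1: x=[5.0918] v=[-0.1650]
Step 2: x=[5.0754] v=[-0.3281]
Step 3: x=[5.0510] v=[-0.4873]
Step 4: x=[5.0190] v=[-0.6408]
Step 5: x=[4.9797] v=[-0.7867]
Step 6: x=[4.9335] v=[-0.9233]
Step 7: x=[4.8810] v=[-1.0491]
Step 8: x=[4.8229] v=[-1.1625]
Step 9: x=[4.7598] v=[-1.2622]
Step 10: x=[4.6925] v=[-1.3470]
Step 11: x=[4.6217] v=[-1.4159]
Step 12: x=[4.5483] v=[-1.4682]
Step 13: x=[4.4731] v=[-1.5032]
Step 14: x=[4.3971] v=[-1.5204]
Step 15: x=[4.3211] v=[-1.5197]
Step 16: x=[4.2460] v=[-1.5011]
Step 17: x=[4.1728] v=[-1.4648]
Step 18: x=[4.1022] v=[-1.4112]
Step 19: x=[4.0352] v=[-1.3410]
Step 20: x=[3.9725] v=[-1.2550]
Step 21: x=[3.9148] v=[-1.1542]
Step 22: x=[3.8628] v=[-1.0398]
Step 23: x=[3.8171] v=[-0.9132]
Step 24: x=[3.7783] v=[-0.7758]
Step 25: x=[3.7468] v=[-0.6293]
Step 26: x=[3.7230] v=[-0.4753]
Step 27: x=[3.7072] v=[-0.3157]
Step 28: x=[3.6996] v=[-0.1524]
Step 29: x=[3.7002] v=[0.0127]
First v>=0 after going negative at step 29, time=1.4500

Answer: 1.4500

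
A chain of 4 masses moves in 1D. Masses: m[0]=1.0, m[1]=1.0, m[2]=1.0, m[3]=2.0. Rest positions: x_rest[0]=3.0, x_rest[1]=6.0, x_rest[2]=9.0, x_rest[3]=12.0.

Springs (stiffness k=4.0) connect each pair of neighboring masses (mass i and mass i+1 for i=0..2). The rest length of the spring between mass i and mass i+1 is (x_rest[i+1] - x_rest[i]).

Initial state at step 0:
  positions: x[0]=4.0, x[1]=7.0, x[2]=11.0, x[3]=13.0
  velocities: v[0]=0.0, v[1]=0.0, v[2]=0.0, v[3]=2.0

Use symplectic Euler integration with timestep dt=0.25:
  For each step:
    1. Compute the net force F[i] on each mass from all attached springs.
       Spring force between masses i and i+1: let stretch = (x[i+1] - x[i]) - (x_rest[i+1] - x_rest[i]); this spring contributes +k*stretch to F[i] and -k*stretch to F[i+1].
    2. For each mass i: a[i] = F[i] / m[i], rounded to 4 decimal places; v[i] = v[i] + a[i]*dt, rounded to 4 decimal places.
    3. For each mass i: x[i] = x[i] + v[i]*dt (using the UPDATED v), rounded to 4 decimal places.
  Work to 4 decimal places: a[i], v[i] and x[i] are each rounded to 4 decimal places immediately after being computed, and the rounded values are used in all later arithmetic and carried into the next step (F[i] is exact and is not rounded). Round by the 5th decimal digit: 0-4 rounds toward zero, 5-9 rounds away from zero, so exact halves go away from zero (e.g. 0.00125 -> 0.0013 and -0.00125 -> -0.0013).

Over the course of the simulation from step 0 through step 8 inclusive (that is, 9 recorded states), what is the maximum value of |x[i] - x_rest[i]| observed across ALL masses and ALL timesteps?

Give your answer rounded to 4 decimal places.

Answer: 3.3538

Derivation:
Step 0: x=[4.0000 7.0000 11.0000 13.0000] v=[0.0000 0.0000 0.0000 2.0000]
Step 1: x=[4.0000 7.2500 10.5000 13.6250] v=[0.0000 1.0000 -2.0000 2.5000]
Step 2: x=[4.0625 7.5000 9.9688 14.2344] v=[0.2500 1.0000 -2.1250 2.4375]
Step 3: x=[4.2344 7.5078 9.8868 14.6856] v=[0.6875 0.0313 -0.3282 1.8047]
Step 4: x=[4.4746 7.2920 10.4097 14.9119] v=[0.9609 -0.8631 2.0916 0.9053]
Step 5: x=[4.6692 7.1513 11.2787 14.9505] v=[0.7783 -0.5628 3.4761 0.1542]
Step 6: x=[4.7343 7.4219 12.0338 14.9051] v=[0.2604 1.0825 3.0205 -0.1817]
Step 7: x=[4.7213 8.1736 12.3538 14.8758] v=[-0.0520 3.0068 1.2799 -0.1174]
Step 8: x=[4.8214 9.1073 12.2592 14.9062] v=[0.4003 3.7347 -0.3783 0.1216]
Max displacement = 3.3538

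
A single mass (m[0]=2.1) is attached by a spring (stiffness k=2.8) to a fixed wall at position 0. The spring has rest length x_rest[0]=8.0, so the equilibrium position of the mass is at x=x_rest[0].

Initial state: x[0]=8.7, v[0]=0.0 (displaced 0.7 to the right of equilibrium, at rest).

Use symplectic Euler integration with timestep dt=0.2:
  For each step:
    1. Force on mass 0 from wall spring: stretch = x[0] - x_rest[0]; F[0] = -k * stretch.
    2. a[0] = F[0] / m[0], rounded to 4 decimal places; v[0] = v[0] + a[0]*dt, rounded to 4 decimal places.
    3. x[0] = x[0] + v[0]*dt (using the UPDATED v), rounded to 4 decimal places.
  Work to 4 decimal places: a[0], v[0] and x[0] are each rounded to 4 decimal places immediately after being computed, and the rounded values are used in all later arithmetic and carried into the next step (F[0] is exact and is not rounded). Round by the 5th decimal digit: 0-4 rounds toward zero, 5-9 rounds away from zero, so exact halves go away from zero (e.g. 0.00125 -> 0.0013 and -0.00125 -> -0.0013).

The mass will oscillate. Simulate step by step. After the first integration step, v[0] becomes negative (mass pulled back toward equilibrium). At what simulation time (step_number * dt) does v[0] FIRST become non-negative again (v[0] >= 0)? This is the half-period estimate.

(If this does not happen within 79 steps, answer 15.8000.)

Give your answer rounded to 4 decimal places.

Step 0: x=[8.7000] v=[0.0000]
Step 1: x=[8.6627] v=[-0.1867]
Step 2: x=[8.5900] v=[-0.3634]
Step 3: x=[8.4859] v=[-0.5207]
Step 4: x=[8.3558] v=[-0.6503]
Step 5: x=[8.2068] v=[-0.7452]
Step 6: x=[8.0467] v=[-0.8003]
Step 7: x=[7.8841] v=[-0.8128]
Step 8: x=[7.7277] v=[-0.7819]
Step 9: x=[7.5858] v=[-0.7093]
Step 10: x=[7.4660] v=[-0.5988]
Step 11: x=[7.3747] v=[-0.4564]
Step 12: x=[7.3168] v=[-0.2897]
Step 13: x=[7.2953] v=[-0.1075]
Step 14: x=[7.3114] v=[0.0804]
First v>=0 after going negative at step 14, time=2.8000

Answer: 2.8000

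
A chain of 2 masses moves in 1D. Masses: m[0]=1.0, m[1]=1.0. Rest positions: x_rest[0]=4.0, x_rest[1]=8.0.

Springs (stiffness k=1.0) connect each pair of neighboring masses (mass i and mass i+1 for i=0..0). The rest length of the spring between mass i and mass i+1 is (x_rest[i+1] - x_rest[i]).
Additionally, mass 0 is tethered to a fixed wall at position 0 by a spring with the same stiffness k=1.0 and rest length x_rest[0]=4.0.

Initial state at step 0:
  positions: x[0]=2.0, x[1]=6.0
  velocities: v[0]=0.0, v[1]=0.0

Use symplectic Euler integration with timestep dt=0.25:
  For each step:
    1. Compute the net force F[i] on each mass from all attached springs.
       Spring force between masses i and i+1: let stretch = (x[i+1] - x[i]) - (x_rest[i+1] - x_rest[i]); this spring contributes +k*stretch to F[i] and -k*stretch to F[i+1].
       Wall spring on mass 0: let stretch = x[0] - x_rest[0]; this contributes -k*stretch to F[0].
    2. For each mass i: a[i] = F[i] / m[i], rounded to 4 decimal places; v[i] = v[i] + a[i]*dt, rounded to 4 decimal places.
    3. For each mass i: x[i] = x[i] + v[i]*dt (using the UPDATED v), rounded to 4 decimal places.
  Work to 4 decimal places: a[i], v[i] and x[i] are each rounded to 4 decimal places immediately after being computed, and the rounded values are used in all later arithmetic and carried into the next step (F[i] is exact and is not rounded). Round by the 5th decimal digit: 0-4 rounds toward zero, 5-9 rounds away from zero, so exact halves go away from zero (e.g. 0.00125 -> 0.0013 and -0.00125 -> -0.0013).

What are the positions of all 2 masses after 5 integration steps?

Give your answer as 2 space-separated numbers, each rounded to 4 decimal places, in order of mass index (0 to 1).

Answer: 3.3931 6.2346

Derivation:
Step 0: x=[2.0000 6.0000] v=[0.0000 0.0000]
Step 1: x=[2.1250 6.0000] v=[0.5000 0.0000]
Step 2: x=[2.3594 6.0078] v=[0.9375 0.0313]
Step 3: x=[2.6744 6.0376] v=[1.2598 0.1192]
Step 4: x=[3.0324 6.1072] v=[1.4320 0.2784]
Step 5: x=[3.3931 6.2346] v=[1.4426 0.5097]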